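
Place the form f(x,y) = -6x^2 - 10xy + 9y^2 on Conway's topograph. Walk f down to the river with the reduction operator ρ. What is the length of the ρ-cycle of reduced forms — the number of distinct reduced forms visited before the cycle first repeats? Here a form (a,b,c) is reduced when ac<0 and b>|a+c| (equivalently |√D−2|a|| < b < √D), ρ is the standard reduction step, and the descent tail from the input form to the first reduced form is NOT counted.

D = 316, ⌊√D⌋ = 17
descent: ρ → (9,10,-6)  [lands on river]
river: ρ → (-6,14,5)
river: ρ → (5,16,-3)
river: ρ → (-3,14,10)
river: ρ → (10,6,-7)
river: ρ → (-7,8,9)
ρ-cycle length = 6 (tail of 1 descent step not counted)

6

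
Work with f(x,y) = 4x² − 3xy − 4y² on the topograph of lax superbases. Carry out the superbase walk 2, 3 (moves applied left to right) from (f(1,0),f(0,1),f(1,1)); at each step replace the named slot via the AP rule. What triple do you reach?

start (4,-4,-3) = (f(1,0),f(0,1),f(1,1))
replace slot 2: 2·(4+(-3)) − (-4) = 6 → (4,6,-3)
replace slot 3: 2·(4+6) − (-3) = 23 → (4,6,23)

4,6,23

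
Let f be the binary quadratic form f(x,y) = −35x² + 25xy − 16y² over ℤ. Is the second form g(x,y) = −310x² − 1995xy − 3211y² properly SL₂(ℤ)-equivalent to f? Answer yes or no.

D₁ = -1615, D₂ = -1615
f is negative-definite; reduce −f:
−f: flip: (35,-25,16)→(16,25,35)
−f: translate: b→-7 (≡25 mod 32), so (16,25,35)→(16,-7,26)
−f: reduced (well bottom): (16,-7,26) with a≤c, −a<b≤a
flip sign back: reduced form of f is (-16,7,-26)
g is negative-definite; reduce −g:
−g: translate: b→135 (≡1995 mod 620), so (310,1995,3211)→(310,135,16)
−g: flip: (310,135,16)→(16,-135,310)
−g: translate: b→-7 (≡-135 mod 32), so (16,-135,310)→(16,-7,26)
−g: reduced (well bottom): (16,-7,26) with a≤c, −a<b≤a
flip sign back: reduced form of g is (-16,7,-26)
reduced forms (-16, 7, -26) vs (-16, 7, -26) ⇒ equivalent

yes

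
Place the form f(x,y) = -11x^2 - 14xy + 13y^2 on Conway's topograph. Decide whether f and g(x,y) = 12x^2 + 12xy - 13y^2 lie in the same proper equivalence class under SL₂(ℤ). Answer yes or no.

D₁ = 768, D₂ = 768
river cycle of f (length 8): (13, 14, -11), (-11, 8, 16), (16, 24, -3), (-3, 24, 16), (16, 8, -11), (-11, 14, 13), (13, 12, -12), (-12, 12, 13)
river cycle of g (length 8): (-13, 14, 11), (11, 8, -16), (-16, 24, 3), (3, 24, -16), (-16, 8, 11), (11, 14, -13), (-13, 12, 12), (12, 12, -13)
cycles differ ⇒ inequivalent

no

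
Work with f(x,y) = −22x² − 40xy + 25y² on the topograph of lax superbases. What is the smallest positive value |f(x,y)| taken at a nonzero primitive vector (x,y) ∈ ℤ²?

descent: ρ → (25,40,-22)  [lands on river]
river: ρ → (-22,48,17)
river: ρ → (17,54,-13)
river: ρ → (-13,50,25)
river: ρ → (25,50,-13)
river: ρ → (-13,54,17)
river: ρ → (17,48,-22)
river: ρ → (-22,40,25)
river: ρ → (25,60,-2)
river: ρ → (-2,60,25)
closes: descent 1, river 10
min |a| on river = 2

2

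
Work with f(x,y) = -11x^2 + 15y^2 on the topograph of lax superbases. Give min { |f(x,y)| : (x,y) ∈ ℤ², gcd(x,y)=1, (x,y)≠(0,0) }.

descent: ρ → (15,0,-11)
descent: ρ → (-11,22,4)  [lands on river]
river: ρ → (4,18,-21)
river: ρ → (-21,24,1)
river: ρ → (1,24,-21)
river: ρ → (-21,18,4)
river: ρ → (4,22,-11)
closes: descent 2, river 6
min |a| on river = 1

1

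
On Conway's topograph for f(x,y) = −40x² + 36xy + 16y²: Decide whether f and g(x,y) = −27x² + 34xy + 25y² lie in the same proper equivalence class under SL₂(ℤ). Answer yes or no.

D₁ = 3856, D₂ = 3856
river cycle of f (length 38): (16, 60, -4), (-4, 60, 16), (16, 36, -40), (-40, 44, 12), (12, 52, -24), (-24, 44, 20), (20, 36, -32), (-32, 28, 24), (24, 20, -36), (-36, 52, 8), … (28 more)
river cycle of g (length 34): (25, 16, -36), (-36, 56, 5), (5, 54, -47), (-47, 40, 12), (12, 56, -15), (-15, 34, 45), (45, 56, -4), (-4, 56, 45), (45, 34, -15), (-15, 56, 12), … (24 more)
cycles differ ⇒ inequivalent

no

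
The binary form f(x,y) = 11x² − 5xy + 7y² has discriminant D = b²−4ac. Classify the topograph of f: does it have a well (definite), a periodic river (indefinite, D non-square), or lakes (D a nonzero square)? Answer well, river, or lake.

D = b²−4ac = (-5)² − 4·11·7 = -283
D < 0 ⇒ definite ⇒ every region one sign ⇒ single well

well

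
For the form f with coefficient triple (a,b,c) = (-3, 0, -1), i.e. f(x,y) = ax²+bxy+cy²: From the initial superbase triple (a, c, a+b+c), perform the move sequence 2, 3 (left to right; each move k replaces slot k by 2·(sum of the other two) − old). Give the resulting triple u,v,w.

start (-3,-1,-4) = (f(1,0),f(0,1),f(1,1))
replace slot 2: 2·((-3)+(-4)) − (-1) = -13 → (-3,-13,-4)
replace slot 3: 2·((-3)+(-13)) − (-4) = -28 → (-3,-13,-28)

-3,-13,-28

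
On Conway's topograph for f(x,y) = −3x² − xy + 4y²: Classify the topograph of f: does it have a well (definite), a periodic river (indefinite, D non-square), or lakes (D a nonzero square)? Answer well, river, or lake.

D = b²−4ac = (-1)² − 4·(-3)·4 = 49
D = 7² is a perfect square ⇒ form factors over ℤ ⇒ lakes

lake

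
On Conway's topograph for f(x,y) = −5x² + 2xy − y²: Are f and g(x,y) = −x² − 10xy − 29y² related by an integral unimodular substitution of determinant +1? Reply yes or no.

D₁ = -16, D₂ = -16
f is negative-definite; reduce −f:
−f: flip: (5,-2,1)→(1,2,5)
−f: translate: b→0 (≡2 mod 2), so (1,2,5)→(1,0,4)
−f: reduced (well bottom): (1,0,4) with a≤c, −a<b≤a
flip sign back: reduced form of f is (-1,0,-4)
g is negative-definite; reduce −g:
−g: translate: b→0 (≡10 mod 2), so (1,10,29)→(1,0,4)
−g: reduced (well bottom): (1,0,4) with a≤c, −a<b≤a
flip sign back: reduced form of g is (-1,0,-4)
reduced forms (-1, 0, -4) vs (-1, 0, -4) ⇒ equivalent

yes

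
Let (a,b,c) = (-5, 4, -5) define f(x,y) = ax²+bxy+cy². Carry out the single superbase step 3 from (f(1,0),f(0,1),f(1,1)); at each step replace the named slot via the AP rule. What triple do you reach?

start (-5,-5,-6) = (f(1,0),f(0,1),f(1,1))
replace slot 3: 2·((-5)+(-5)) − (-6) = -14 → (-5,-5,-14)

-5,-5,-14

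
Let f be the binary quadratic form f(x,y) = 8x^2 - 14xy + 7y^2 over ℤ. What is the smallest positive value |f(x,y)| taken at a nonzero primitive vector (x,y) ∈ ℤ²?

translate: b→2 (≡-14 mod 16), so (8,-14,7)→(8,2,1)
flip: (8,2,1)→(1,-2,8)
translate: b→0 (≡-2 mod 2), so (1,-2,8)→(1,0,7)
reduced (well bottom): (1,0,7) with a≤c, −a<b≤a
well minimum = a = 1

1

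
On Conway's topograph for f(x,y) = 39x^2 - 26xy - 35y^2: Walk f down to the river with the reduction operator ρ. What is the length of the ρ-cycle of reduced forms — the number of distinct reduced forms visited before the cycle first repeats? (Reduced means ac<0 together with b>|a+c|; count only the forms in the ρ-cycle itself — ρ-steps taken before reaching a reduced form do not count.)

D = 6136, ⌊√D⌋ = 78
descent: ρ → (-35,26,39)  [lands on river]
river: ρ → (39,52,-22)
river: ρ → (-22,36,55)
river: ρ → (55,74,-3)
river: ρ → (-3,76,30)
river: ρ → (30,44,-35)
ρ-cycle length = 6 (tail of 1 descent step not counted)

6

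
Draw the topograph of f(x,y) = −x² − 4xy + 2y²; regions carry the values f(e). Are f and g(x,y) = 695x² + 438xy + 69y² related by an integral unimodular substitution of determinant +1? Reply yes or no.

D₁ = 24, D₂ = 24
river cycle of f (length 2): (2, 4, -1), (-1, 4, 2)
river cycle of g (length 2): (2, 4, -1), (-1, 4, 2)
cycles coincide ⇒ equivalent

yes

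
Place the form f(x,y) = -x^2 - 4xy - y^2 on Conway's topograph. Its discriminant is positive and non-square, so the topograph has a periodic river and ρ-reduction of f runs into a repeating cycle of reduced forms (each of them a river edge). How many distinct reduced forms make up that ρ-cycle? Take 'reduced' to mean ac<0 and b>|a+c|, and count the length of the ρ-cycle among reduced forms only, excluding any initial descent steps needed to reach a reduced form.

D = 12, ⌊√D⌋ = 3
descent: ρ → (-1,2,2)  [lands on river]
river: ρ → (2,2,-1)
ρ-cycle length = 2 (tail of 1 descent step not counted)

2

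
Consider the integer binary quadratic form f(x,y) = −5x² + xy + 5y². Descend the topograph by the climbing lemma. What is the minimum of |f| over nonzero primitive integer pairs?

river: ρ → (5,9,-1)
river: ρ → (-1,9,5)
river: ρ → (5,1,-5)
river: ρ → (-5,9,1)
river: ρ → (1,9,-5)
river: ρ → (-5,1,5)
closes: descent 0, river 6
min |a| on river = 1

1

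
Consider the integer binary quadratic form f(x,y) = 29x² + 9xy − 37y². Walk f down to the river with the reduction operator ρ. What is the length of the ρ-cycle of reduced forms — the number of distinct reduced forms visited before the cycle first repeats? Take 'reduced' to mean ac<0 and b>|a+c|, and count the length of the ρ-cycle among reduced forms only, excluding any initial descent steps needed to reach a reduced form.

D = 4373, ⌊√D⌋ = 66
river: ρ → (-37,65,1)
river: ρ → (1,65,-37)
river: ρ → (-37,9,29)
river: ρ → (29,49,-17)
river: ρ → (-17,53,23)
river: ρ → (23,39,-31)
river: ρ → (-31,23,31)
river: ρ → (31,39,-23)
river: ρ → (-23,53,17)
river: ρ → (17,49,-29)
river: ρ → (-29,9,37)
river: ρ → (37,65,-1)
river: ρ → (-1,65,37)
river: ρ → (37,9,-29)
river: ρ → (-29,49,17)
river: ρ → (17,53,-23)
river: ρ → (-23,39,31)
river: ρ → (31,23,-31)
river: ρ → (-31,39,23)
river: ρ → (23,53,-17)
river: ρ → (-17,49,29)
river: ρ → (29,9,-37)
ρ-cycle length = 22 (tail of 0 descent steps not counted)

22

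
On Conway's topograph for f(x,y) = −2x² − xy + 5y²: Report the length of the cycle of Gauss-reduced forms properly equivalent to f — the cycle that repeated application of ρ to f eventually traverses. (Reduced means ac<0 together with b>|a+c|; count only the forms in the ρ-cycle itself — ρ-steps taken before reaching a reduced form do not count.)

D = 41, ⌊√D⌋ = 6
descent: ρ → (5,1,-2)
descent: ρ → (-2,3,4)  [lands on river]
river: ρ → (4,5,-1)
river: ρ → (-1,5,4)
river: ρ → (4,3,-2)
river: ρ → (-2,5,2)
river: ρ → (2,3,-4)
river: ρ → (-4,5,1)
river: ρ → (1,5,-4)
river: ρ → (-4,3,2)
river: ρ → (2,5,-2)
ρ-cycle length = 10 (tail of 2 descent steps not counted)

10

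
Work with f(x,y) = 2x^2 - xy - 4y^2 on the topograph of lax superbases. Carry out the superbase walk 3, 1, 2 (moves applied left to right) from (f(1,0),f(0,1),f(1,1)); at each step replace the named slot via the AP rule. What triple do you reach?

start (2,-4,-3) = (f(1,0),f(0,1),f(1,1))
replace slot 3: 2·(2+(-4)) − (-3) = -1 → (2,-4,-1)
replace slot 1: 2·((-4)+(-1)) − 2 = -12 → (-12,-4,-1)
replace slot 2: 2·((-12)+(-1)) − (-4) = -22 → (-12,-22,-1)

-12,-22,-1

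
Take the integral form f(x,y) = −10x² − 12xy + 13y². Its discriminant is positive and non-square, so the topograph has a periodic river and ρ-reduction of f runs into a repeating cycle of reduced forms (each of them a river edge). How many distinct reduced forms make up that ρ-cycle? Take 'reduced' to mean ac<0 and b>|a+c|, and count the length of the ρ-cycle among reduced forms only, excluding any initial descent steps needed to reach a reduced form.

D = 664, ⌊√D⌋ = 25
descent: ρ → (13,12,-10)  [lands on river]
river: ρ → (-10,8,15)
river: ρ → (15,22,-3)
river: ρ → (-3,20,22)
river: ρ → (22,24,-1)
river: ρ → (-1,24,22)
river: ρ → (22,20,-3)
river: ρ → (-3,22,15)
river: ρ → (15,8,-10)
river: ρ → (-10,12,13)
river: ρ → (13,14,-9)
river: ρ → (-9,22,5)
river: ρ → (5,18,-17)
river: ρ → (-17,16,6)
river: ρ → (6,20,-11)
river: ρ → (-11,24,2)
river: ρ → (2,24,-11)
river: ρ → (-11,20,6)
river: ρ → (6,16,-17)
river: ρ → (-17,18,5)
river: ρ → (5,22,-9)
river: ρ → (-9,14,13)
ρ-cycle length = 22 (tail of 1 descent step not counted)

22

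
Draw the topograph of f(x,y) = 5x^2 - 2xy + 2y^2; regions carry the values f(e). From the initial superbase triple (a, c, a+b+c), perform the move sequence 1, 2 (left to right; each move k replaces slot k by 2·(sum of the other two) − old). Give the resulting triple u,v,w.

start (5,2,5) = (f(1,0),f(0,1),f(1,1))
replace slot 1: 2·(2+5) − 5 = 9 → (9,2,5)
replace slot 2: 2·(9+5) − 2 = 26 → (9,26,5)

9,26,5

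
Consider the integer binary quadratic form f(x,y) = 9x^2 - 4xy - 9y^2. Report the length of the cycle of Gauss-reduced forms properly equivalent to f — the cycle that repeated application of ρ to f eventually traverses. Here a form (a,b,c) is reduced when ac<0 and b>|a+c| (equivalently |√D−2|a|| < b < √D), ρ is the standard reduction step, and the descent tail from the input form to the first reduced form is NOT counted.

D = 340, ⌊√D⌋ = 18
descent: ρ → (-9,4,9)  [lands on river]
river: ρ → (9,14,-4)
river: ρ → (-4,18,1)
river: ρ → (1,18,-4)
river: ρ → (-4,14,9)
river: ρ → (9,4,-9)
river: ρ → (-9,14,4)
river: ρ → (4,18,-1)
river: ρ → (-1,18,4)
river: ρ → (4,14,-9)
ρ-cycle length = 10 (tail of 1 descent step not counted)

10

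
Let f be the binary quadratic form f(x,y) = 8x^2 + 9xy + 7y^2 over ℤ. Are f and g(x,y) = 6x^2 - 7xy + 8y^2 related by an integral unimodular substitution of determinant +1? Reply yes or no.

D₁ = -143, D₂ = -143
f: translate: b→-7 (≡9 mod 16), so (8,9,7)→(8,-7,6)
f: flip: (8,-7,6)→(6,7,8)
f: translate: b→-5 (≡7 mod 12), so (6,7,8)→(6,-5,7)
f: reduced (well bottom): (6,-5,7) with a≤c, −a<b≤a
g: translate: b→5 (≡-7 mod 12), so (6,-7,8)→(6,5,7)
g: reduced (well bottom): (6,5,7) with a≤c, −a<b≤a
reduced forms (6, -5, 7) vs (6, 5, 7) ⇒ inequivalent

no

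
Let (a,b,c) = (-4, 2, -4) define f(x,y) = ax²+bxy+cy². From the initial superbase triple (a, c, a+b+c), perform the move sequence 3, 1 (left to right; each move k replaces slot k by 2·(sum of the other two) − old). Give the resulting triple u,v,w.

start (-4,-4,-6) = (f(1,0),f(0,1),f(1,1))
replace slot 3: 2·((-4)+(-4)) − (-6) = -10 → (-4,-4,-10)
replace slot 1: 2·((-4)+(-10)) − (-4) = -24 → (-24,-4,-10)

-24,-4,-10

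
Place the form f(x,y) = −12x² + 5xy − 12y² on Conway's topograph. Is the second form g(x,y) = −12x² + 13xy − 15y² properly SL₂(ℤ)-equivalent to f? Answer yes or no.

D₁ = -551, D₂ = -551
f is negative-definite; reduce −f:
−f: flip: (12,-5,12)→(12,5,12)
−f: reduced (well bottom): (12,5,12) with a≤c, −a<b≤a
flip sign back: reduced form of f is (-12,-5,-12)
g is negative-definite; reduce −g:
−g: translate: b→11 (≡-13 mod 24), so (12,-13,15)→(12,11,14)
−g: reduced (well bottom): (12,11,14) with a≤c, −a<b≤a
flip sign back: reduced form of g is (-12,-11,-14)
reduced forms (-12, -5, -12) vs (-12, -11, -14) ⇒ inequivalent

no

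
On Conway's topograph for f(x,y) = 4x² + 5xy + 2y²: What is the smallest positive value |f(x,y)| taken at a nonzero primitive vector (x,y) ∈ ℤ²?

translate: b→-3 (≡5 mod 8), so (4,5,2)→(4,-3,1)
flip: (4,-3,1)→(1,3,4)
translate: b→1 (≡3 mod 2), so (1,3,4)→(1,1,2)
reduced (well bottom): (1,1,2) with a≤c, −a<b≤a
well minimum = a = 1

1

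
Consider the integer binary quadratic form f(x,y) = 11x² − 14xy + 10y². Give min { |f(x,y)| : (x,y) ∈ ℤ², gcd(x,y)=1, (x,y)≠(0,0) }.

translate: b→8 (≡-14 mod 22), so (11,-14,10)→(11,8,7)
flip: (11,8,7)→(7,-8,11)
translate: b→6 (≡-8 mod 14), so (7,-8,11)→(7,6,10)
reduced (well bottom): (7,6,10) with a≤c, −a<b≤a
well minimum = a = 7

7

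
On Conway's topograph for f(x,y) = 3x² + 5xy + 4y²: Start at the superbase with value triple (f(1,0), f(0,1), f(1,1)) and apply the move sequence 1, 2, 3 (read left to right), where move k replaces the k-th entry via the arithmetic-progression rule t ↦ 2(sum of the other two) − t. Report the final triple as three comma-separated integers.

start (3,4,12) = (f(1,0),f(0,1),f(1,1))
replace slot 1: 2·(4+12) − 3 = 29 → (29,4,12)
replace slot 2: 2·(29+12) − 4 = 78 → (29,78,12)
replace slot 3: 2·(29+78) − 12 = 202 → (29,78,202)

29,78,202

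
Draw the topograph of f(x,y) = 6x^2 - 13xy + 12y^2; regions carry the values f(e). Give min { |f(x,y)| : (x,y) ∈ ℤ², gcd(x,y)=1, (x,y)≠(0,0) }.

translate: b→-1 (≡-13 mod 12), so (6,-13,12)→(6,-1,5)
flip: (6,-1,5)→(5,1,6)
reduced (well bottom): (5,1,6) with a≤c, −a<b≤a
well minimum = a = 5

5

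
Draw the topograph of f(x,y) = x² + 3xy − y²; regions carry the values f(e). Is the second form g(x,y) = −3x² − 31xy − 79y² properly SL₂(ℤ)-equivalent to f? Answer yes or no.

D₁ = 13, D₂ = 13
river cycle of f (length 2): (-1, 3, 1), (1, 3, -1)
river cycle of g (length 2): (1, 3, -1), (-1, 3, 1)
cycles coincide ⇒ equivalent

yes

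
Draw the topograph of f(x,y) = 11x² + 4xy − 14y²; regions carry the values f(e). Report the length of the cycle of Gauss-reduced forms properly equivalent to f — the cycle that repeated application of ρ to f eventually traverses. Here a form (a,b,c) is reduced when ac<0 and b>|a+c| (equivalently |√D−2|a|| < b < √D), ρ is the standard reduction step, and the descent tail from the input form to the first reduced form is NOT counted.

D = 632, ⌊√D⌋ = 25
river: ρ → (-14,24,1)
river: ρ → (1,24,-14)
river: ρ → (-14,4,11)
river: ρ → (11,18,-7)
river: ρ → (-7,24,2)
river: ρ → (2,24,-7)
river: ρ → (-7,18,11)
river: ρ → (11,4,-14)
ρ-cycle length = 8 (tail of 0 descent steps not counted)

8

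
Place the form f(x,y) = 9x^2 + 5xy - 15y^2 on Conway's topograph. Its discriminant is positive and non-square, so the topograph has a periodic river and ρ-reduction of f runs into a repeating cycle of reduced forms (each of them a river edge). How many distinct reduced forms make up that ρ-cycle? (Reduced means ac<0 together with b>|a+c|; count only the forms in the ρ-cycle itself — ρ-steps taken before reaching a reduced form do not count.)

D = 565, ⌊√D⌋ = 23
descent: ρ → (-15,-5,9)
descent: ρ → (9,23,-1)  [lands on river]
river: ρ → (-1,23,9)
river: ρ → (9,13,-11)
river: ρ → (-11,9,11)
river: ρ → (11,13,-9)
river: ρ → (-9,23,1)
river: ρ → (1,23,-9)
river: ρ → (-9,13,11)
river: ρ → (11,9,-11)
river: ρ → (-11,13,9)
ρ-cycle length = 10 (tail of 2 descent steps not counted)

10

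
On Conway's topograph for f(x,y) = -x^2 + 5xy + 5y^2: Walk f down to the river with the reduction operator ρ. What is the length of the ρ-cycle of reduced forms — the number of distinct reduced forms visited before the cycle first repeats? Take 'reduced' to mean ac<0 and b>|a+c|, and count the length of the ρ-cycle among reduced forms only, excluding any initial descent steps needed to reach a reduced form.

D = 45, ⌊√D⌋ = 6
river: ρ → (5,5,-1)
river: ρ → (-1,5,5)
ρ-cycle length = 2 (tail of 0 descent steps not counted)

2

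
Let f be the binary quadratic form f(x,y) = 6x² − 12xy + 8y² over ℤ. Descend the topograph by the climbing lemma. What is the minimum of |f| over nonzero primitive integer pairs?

translate: b→0 (≡-12 mod 12), so (6,-12,8)→(6,0,2)
flip: (6,0,2)→(2,0,6)
reduced (well bottom): (2,0,6) with a≤c, −a<b≤a
well minimum = a = 2

2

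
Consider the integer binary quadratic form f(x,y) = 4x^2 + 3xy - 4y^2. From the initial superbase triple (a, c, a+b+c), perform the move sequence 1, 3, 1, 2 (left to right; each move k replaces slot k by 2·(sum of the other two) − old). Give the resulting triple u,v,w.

start (4,-4,3) = (f(1,0),f(0,1),f(1,1))
replace slot 1: 2·((-4)+3) − 4 = -6 → (-6,-4,3)
replace slot 3: 2·((-6)+(-4)) − 3 = -23 → (-6,-4,-23)
replace slot 1: 2·((-4)+(-23)) − (-6) = -48 → (-48,-4,-23)
replace slot 2: 2·((-48)+(-23)) − (-4) = -138 → (-48,-138,-23)

-48,-138,-23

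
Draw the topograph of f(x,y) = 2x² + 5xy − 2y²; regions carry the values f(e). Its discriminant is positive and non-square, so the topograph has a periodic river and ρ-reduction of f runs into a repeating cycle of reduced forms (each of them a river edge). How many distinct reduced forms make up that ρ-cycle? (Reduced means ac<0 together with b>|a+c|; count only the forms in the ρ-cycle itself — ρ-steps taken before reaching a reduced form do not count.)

D = 41, ⌊√D⌋ = 6
river: ρ → (-2,3,4)
river: ρ → (4,5,-1)
river: ρ → (-1,5,4)
river: ρ → (4,3,-2)
river: ρ → (-2,5,2)
river: ρ → (2,3,-4)
river: ρ → (-4,5,1)
river: ρ → (1,5,-4)
river: ρ → (-4,3,2)
river: ρ → (2,5,-2)
ρ-cycle length = 10 (tail of 0 descent steps not counted)

10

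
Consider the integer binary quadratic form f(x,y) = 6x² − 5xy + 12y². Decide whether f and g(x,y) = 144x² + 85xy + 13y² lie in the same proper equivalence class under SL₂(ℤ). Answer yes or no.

D₁ = -263, D₂ = -263
f: reduced (well bottom): (6,-5,12) with a≤c, −a<b≤a
g: flip: (144,85,13)→(13,-85,144)
g: translate: b→-7 (≡-85 mod 26), so (13,-85,144)→(13,-7,6)
g: flip: (13,-7,6)→(6,7,13)
g: translate: b→-5 (≡7 mod 12), so (6,7,13)→(6,-5,12)
g: reduced (well bottom): (6,-5,12) with a≤c, −a<b≤a
reduced forms (6, -5, 12) vs (6, -5, 12) ⇒ equivalent

yes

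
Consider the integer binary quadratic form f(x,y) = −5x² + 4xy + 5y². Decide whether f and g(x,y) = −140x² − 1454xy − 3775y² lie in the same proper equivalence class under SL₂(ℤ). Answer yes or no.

D₁ = 116, D₂ = 116
river cycle of f (length 10): (5, 6, -4), (-4, 10, 1), (1, 10, -4), (-4, 6, 5), (5, 4, -5), (-5, 6, 4), (4, 10, -1), (-1, 10, 4), (4, 6, -5), (-5, 4, 5)
river cycle of g (length 10): (-5, 4, 5), (5, 6, -4), (-4, 10, 1), (1, 10, -4), (-4, 6, 5), (5, 4, -5), (-5, 6, 4), (4, 10, -1), (-1, 10, 4), (4, 6, -5)
cycles coincide ⇒ equivalent

yes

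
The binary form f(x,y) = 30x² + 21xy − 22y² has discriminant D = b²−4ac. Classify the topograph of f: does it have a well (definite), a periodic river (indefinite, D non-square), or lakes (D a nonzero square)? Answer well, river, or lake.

D = b²−4ac = 21² − 4·30·(-22) = 3081
D > 0 non-square ⇒ indefinite ⇒ periodic river

river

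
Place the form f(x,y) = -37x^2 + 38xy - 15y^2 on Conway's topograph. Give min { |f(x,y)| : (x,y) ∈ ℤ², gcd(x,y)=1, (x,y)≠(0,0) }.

translate: b→36 (≡-38 mod 74), so (37,-38,15)→(37,36,14)
flip: (37,36,14)→(14,-36,37)
translate: b→-8 (≡-36 mod 28), so (14,-36,37)→(14,-8,15)
reduced (well bottom): (14,-8,15) with a≤c, −a<b≤a
well minimum |f| = |-14| = 14 (negative-definite)

14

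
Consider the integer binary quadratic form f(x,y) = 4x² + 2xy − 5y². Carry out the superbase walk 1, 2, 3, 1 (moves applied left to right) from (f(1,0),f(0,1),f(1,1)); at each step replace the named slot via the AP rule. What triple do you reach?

start (4,-5,1) = (f(1,0),f(0,1),f(1,1))
replace slot 1: 2·((-5)+1) − 4 = -12 → (-12,-5,1)
replace slot 2: 2·((-12)+1) − (-5) = -17 → (-12,-17,1)
replace slot 3: 2·((-12)+(-17)) − 1 = -59 → (-12,-17,-59)
replace slot 1: 2·((-17)+(-59)) − (-12) = -140 → (-140,-17,-59)

-140,-17,-59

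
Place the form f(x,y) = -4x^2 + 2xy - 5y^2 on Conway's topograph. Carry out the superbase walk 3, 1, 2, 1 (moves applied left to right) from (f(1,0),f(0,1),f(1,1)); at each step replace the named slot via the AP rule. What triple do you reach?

start (-4,-5,-7) = (f(1,0),f(0,1),f(1,1))
replace slot 3: 2·((-4)+(-5)) − (-7) = -11 → (-4,-5,-11)
replace slot 1: 2·((-5)+(-11)) − (-4) = -28 → (-28,-5,-11)
replace slot 2: 2·((-28)+(-11)) − (-5) = -73 → (-28,-73,-11)
replace slot 1: 2·((-73)+(-11)) − (-28) = -140 → (-140,-73,-11)

-140,-73,-11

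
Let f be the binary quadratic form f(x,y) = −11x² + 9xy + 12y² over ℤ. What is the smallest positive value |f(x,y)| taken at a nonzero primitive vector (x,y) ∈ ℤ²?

river: ρ → (12,15,-8)
river: ρ → (-8,17,10)
river: ρ → (10,23,-2)
river: ρ → (-2,21,21)
river: ρ → (21,21,-2)
river: ρ → (-2,23,10)
river: ρ → (10,17,-8)
river: ρ → (-8,15,12)
river: ρ → (12,9,-11)
river: ρ → (-11,13,10)
river: ρ → (10,7,-14)
river: ρ → (-14,21,3)
river: ρ → (3,21,-14)
river: ρ → (-14,7,10)
river: ρ → (10,13,-11)
river: ρ → (-11,9,12)
closes: descent 0, river 16
min |a| on river = 2

2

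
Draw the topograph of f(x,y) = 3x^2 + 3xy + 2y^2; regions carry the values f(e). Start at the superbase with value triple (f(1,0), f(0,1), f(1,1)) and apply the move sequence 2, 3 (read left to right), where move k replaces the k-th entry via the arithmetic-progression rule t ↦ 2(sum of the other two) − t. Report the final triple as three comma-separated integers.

start (3,2,8) = (f(1,0),f(0,1),f(1,1))
replace slot 2: 2·(3+8) − 2 = 20 → (3,20,8)
replace slot 3: 2·(3+20) − 8 = 38 → (3,20,38)

3,20,38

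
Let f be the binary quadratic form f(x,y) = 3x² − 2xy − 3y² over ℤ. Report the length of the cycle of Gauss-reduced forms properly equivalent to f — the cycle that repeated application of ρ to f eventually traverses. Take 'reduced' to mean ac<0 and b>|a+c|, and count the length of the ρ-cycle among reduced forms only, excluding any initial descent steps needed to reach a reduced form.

D = 40, ⌊√D⌋ = 6
descent: ρ → (-3,2,3)  [lands on river]
river: ρ → (3,4,-2)
river: ρ → (-2,4,3)
river: ρ → (3,2,-3)
river: ρ → (-3,4,2)
river: ρ → (2,4,-3)
ρ-cycle length = 6 (tail of 1 descent step not counted)

6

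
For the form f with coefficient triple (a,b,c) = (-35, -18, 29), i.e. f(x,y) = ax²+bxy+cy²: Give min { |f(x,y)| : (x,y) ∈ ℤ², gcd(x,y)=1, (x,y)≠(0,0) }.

descent: ρ → (29,18,-35)  [lands on river]
river: ρ → (-35,52,12)
river: ρ → (12,44,-51)
river: ρ → (-51,58,5)
river: ρ → (5,62,-27)
river: ρ → (-27,46,21)
river: ρ → (21,38,-35)
river: ρ → (-35,32,24)
river: ρ → (24,64,-3)
river: ρ → (-3,62,45)
river: ρ → (45,28,-20)
river: ρ → (-20,52,21)
river: ρ → (21,32,-40)
river: ρ → (-40,48,13)
river: ρ → (13,56,-24)
river: ρ → (-24,40,29)
closes: descent 1, river 16
min |a| on river = 3

3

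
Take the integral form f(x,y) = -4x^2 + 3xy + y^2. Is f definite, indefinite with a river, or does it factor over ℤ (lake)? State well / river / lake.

D = b²−4ac = 3² − 4·(-4)·1 = 25
D = 5² is a perfect square ⇒ form factors over ℤ ⇒ lakes

lake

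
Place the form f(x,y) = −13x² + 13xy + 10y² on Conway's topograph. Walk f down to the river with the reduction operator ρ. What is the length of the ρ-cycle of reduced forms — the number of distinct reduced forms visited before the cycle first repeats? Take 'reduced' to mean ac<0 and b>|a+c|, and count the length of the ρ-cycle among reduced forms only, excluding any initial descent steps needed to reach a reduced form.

D = 689, ⌊√D⌋ = 26
river: ρ → (10,7,-16)
river: ρ → (-16,25,1)
river: ρ → (1,25,-16)
river: ρ → (-16,7,10)
river: ρ → (10,13,-13)
river: ρ → (-13,13,10)
ρ-cycle length = 6 (tail of 0 descent steps not counted)

6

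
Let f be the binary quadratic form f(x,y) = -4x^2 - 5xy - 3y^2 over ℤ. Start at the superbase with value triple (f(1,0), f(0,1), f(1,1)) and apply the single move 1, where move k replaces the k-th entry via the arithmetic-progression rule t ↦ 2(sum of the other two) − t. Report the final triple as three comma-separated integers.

start (-4,-3,-12) = (f(1,0),f(0,1),f(1,1))
replace slot 1: 2·((-3)+(-12)) − (-4) = -26 → (-26,-3,-12)

-26,-3,-12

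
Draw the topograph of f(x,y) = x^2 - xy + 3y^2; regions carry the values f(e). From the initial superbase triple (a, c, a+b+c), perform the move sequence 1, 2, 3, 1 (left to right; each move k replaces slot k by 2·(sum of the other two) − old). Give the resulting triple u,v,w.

start (1,3,3) = (f(1,0),f(0,1),f(1,1))
replace slot 1: 2·(3+3) − 1 = 11 → (11,3,3)
replace slot 2: 2·(11+3) − 3 = 25 → (11,25,3)
replace slot 3: 2·(11+25) − 3 = 69 → (11,25,69)
replace slot 1: 2·(25+69) − 11 = 177 → (177,25,69)

177,25,69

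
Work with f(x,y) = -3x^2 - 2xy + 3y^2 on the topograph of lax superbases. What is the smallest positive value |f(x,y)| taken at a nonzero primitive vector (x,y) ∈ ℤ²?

descent: ρ → (3,2,-3)  [lands on river]
river: ρ → (-3,4,2)
river: ρ → (2,4,-3)
river: ρ → (-3,2,3)
river: ρ → (3,4,-2)
river: ρ → (-2,4,3)
closes: descent 1, river 6
min |a| on river = 2

2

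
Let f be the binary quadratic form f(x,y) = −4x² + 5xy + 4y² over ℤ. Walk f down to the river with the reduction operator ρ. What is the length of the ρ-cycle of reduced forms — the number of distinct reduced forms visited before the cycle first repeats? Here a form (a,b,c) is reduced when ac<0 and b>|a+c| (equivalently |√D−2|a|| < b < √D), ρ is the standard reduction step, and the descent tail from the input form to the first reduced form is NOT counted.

D = 89, ⌊√D⌋ = 9
river: ρ → (4,3,-5)
river: ρ → (-5,7,2)
river: ρ → (2,9,-1)
river: ρ → (-1,9,2)
river: ρ → (2,7,-5)
river: ρ → (-5,3,4)
river: ρ → (4,5,-4)
river: ρ → (-4,3,5)
river: ρ → (5,7,-2)
river: ρ → (-2,9,1)
river: ρ → (1,9,-2)
river: ρ → (-2,7,5)
river: ρ → (5,3,-4)
river: ρ → (-4,5,4)
ρ-cycle length = 14 (tail of 0 descent steps not counted)

14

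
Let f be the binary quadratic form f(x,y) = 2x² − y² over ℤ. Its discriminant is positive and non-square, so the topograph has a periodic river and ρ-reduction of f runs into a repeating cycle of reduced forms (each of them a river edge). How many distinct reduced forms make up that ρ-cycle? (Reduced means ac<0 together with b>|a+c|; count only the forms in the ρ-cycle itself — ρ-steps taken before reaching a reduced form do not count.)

D = 8, ⌊√D⌋ = 2
descent: ρ → (-1,2,1)  [lands on river]
river: ρ → (1,2,-1)
ρ-cycle length = 2 (tail of 1 descent step not counted)

2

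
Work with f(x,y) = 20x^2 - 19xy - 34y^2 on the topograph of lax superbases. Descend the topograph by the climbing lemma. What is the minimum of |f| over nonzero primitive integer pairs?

descent: ρ → (-34,19,20)  [lands on river]
river: ρ → (20,21,-33)
river: ρ → (-33,45,8)
river: ρ → (8,51,-15)
river: ρ → (-15,39,26)
river: ρ → (26,13,-28)
river: ρ → (-28,43,11)
river: ρ → (11,45,-24)
river: ρ → (-24,51,5)
river: ρ → (5,49,-34)
closes: descent 1, river 10
min |a| on river = 5

5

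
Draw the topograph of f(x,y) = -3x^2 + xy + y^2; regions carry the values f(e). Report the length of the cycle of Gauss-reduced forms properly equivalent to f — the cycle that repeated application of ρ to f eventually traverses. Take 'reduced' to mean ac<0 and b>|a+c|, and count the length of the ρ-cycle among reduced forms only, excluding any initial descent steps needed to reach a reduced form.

D = 13, ⌊√D⌋ = 3
descent: ρ → (1,3,-1)  [lands on river]
river: ρ → (-1,3,1)
ρ-cycle length = 2 (tail of 1 descent step not counted)

2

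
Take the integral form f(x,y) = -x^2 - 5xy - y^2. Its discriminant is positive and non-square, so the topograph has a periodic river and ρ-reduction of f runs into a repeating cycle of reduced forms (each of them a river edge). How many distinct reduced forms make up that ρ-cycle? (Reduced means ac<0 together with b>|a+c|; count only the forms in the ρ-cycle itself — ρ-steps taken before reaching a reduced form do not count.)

D = 21, ⌊√D⌋ = 4
descent: ρ → (-1,3,3)  [lands on river]
river: ρ → (3,3,-1)
ρ-cycle length = 2 (tail of 1 descent step not counted)

2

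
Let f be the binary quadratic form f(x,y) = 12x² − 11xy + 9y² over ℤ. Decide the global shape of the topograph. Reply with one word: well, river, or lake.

D = b²−4ac = (-11)² − 4·12·9 = -311
D < 0 ⇒ definite ⇒ every region one sign ⇒ single well

well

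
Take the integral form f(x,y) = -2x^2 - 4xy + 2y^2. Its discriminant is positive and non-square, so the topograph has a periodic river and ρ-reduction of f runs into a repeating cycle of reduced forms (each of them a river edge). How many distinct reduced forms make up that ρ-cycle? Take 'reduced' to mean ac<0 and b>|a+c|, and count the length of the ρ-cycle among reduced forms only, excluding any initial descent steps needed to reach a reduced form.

D = 32, ⌊√D⌋ = 5
descent: ρ → (2,4,-2)  [lands on river]
river: ρ → (-2,4,2)
ρ-cycle length = 2 (tail of 1 descent step not counted)

2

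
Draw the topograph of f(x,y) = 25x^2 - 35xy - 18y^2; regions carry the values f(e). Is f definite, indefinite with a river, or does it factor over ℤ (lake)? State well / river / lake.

D = b²−4ac = (-35)² − 4·25·(-18) = 3025
D = 55² is a perfect square ⇒ form factors over ℤ ⇒ lakes

lake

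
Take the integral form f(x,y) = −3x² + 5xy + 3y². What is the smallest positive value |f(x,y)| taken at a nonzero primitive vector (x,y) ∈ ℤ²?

river: ρ → (3,7,-1)
river: ρ → (-1,7,3)
river: ρ → (3,5,-3)
river: ρ → (-3,7,1)
river: ρ → (1,7,-3)
river: ρ → (-3,5,3)
closes: descent 0, river 6
min |a| on river = 1

1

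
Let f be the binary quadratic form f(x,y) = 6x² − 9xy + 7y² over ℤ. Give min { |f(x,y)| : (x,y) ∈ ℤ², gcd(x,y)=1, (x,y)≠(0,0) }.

translate: b→3 (≡-9 mod 12), so (6,-9,7)→(6,3,4)
flip: (6,3,4)→(4,-3,6)
reduced (well bottom): (4,-3,6) with a≤c, −a<b≤a
well minimum = a = 4

4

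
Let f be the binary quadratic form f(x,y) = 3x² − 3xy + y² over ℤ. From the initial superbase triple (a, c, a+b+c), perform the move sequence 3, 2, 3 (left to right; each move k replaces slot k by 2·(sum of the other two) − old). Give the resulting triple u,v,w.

start (3,1,1) = (f(1,0),f(0,1),f(1,1))
replace slot 3: 2·(3+1) − 1 = 7 → (3,1,7)
replace slot 2: 2·(3+7) − 1 = 19 → (3,19,7)
replace slot 3: 2·(3+19) − 7 = 37 → (3,19,37)

3,19,37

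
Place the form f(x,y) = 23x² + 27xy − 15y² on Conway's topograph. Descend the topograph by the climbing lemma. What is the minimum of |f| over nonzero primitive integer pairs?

river: ρ → (-15,33,17)
river: ρ → (17,35,-13)
river: ρ → (-13,43,5)
river: ρ → (5,37,-37)
river: ρ → (-37,37,5)
river: ρ → (5,43,-13)
river: ρ → (-13,35,17)
river: ρ → (17,33,-15)
river: ρ → (-15,27,23)
river: ρ → (23,19,-19)
river: ρ → (-19,19,23)
river: ρ → (23,27,-15)
closes: descent 0, river 12
min |a| on river = 5

5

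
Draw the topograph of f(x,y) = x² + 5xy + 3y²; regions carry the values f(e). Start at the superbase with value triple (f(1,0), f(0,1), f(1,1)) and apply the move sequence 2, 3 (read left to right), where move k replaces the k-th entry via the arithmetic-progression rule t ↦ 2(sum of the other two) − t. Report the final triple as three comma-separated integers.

start (1,3,9) = (f(1,0),f(0,1),f(1,1))
replace slot 2: 2·(1+9) − 3 = 17 → (1,17,9)
replace slot 3: 2·(1+17) − 9 = 27 → (1,17,27)

1,17,27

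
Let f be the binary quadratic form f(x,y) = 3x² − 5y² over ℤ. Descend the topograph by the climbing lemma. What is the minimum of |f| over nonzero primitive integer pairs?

descent: ρ → (-5,0,3)
descent: ρ → (3,6,-2)  [lands on river]
river: ρ → (-2,6,3)
closes: descent 2, river 2
min |a| on river = 2

2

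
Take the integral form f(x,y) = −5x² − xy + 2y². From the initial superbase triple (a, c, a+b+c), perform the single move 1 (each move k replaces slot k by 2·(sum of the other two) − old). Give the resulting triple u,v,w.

start (-5,2,-4) = (f(1,0),f(0,1),f(1,1))
replace slot 1: 2·(2+(-4)) − (-5) = 1 → (1,2,-4)

1,2,-4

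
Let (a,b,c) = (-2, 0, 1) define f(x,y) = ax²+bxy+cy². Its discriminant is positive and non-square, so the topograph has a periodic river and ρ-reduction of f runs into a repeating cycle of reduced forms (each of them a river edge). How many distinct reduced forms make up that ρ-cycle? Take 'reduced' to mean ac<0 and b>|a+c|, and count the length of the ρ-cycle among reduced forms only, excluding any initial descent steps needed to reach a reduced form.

D = 8, ⌊√D⌋ = 2
descent: ρ → (1,2,-1)  [lands on river]
river: ρ → (-1,2,1)
ρ-cycle length = 2 (tail of 1 descent step not counted)

2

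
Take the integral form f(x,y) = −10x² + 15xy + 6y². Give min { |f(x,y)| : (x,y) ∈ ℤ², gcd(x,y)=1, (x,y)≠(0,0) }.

river: ρ → (6,21,-1)
river: ρ → (-1,21,6)
river: ρ → (6,15,-10)
river: ρ → (-10,5,11)
river: ρ → (11,17,-4)
river: ρ → (-4,15,15)
river: ρ → (15,15,-4)
river: ρ → (-4,17,11)
river: ρ → (11,5,-10)
river: ρ → (-10,15,6)
closes: descent 0, river 10
min |a| on river = 1

1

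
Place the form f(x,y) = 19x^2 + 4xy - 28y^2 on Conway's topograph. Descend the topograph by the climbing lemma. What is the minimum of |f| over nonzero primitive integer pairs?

descent: ρ → (-28,-4,19)
descent: ρ → (19,42,-5)  [lands on river]
river: ρ → (-5,38,35)
river: ρ → (35,32,-8)
river: ρ → (-8,32,35)
river: ρ → (35,38,-5)
river: ρ → (-5,42,19)
river: ρ → (19,34,-13)
river: ρ → (-13,44,4)
river: ρ → (4,44,-13)
river: ρ → (-13,34,19)
closes: descent 2, river 10
min |a| on river = 4

4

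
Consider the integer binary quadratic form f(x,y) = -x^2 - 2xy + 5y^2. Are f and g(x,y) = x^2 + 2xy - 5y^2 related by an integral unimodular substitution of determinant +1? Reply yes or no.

D₁ = 24, D₂ = 24
river cycle of f (length 2): (-1, 4, 2), (2, 4, -1)
river cycle of g (length 2): (1, 4, -2), (-2, 4, 1)
cycles differ ⇒ inequivalent

no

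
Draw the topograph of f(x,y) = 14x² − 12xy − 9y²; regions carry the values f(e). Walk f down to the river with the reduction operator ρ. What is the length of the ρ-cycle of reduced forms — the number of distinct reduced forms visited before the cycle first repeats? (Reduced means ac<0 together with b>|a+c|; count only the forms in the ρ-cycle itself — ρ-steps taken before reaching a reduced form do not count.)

D = 648, ⌊√D⌋ = 25
descent: ρ → (-9,12,14)  [lands on river]
river: ρ → (14,16,-7)
river: ρ → (-7,12,18)
river: ρ → (18,24,-1)
river: ρ → (-1,24,18)
river: ρ → (18,12,-7)
river: ρ → (-7,16,14)
river: ρ → (14,12,-9)
river: ρ → (-9,24,2)
river: ρ → (2,24,-9)
ρ-cycle length = 10 (tail of 1 descent step not counted)

10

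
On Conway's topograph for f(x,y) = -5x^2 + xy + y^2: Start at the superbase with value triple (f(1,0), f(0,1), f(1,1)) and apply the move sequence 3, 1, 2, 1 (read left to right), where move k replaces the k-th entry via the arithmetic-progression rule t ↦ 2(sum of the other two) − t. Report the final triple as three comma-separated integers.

start (-5,1,-3) = (f(1,0),f(0,1),f(1,1))
replace slot 3: 2·((-5)+1) − (-3) = -5 → (-5,1,-5)
replace slot 1: 2·(1+(-5)) − (-5) = -3 → (-3,1,-5)
replace slot 2: 2·((-3)+(-5)) − 1 = -17 → (-3,-17,-5)
replace slot 1: 2·((-17)+(-5)) − (-3) = -41 → (-41,-17,-5)

-41,-17,-5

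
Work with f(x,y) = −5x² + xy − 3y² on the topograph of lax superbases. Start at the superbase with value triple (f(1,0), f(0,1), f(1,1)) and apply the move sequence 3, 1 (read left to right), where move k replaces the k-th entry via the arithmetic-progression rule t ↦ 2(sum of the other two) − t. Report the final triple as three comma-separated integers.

start (-5,-3,-7) = (f(1,0),f(0,1),f(1,1))
replace slot 3: 2·((-5)+(-3)) − (-7) = -9 → (-5,-3,-9)
replace slot 1: 2·((-3)+(-9)) − (-5) = -19 → (-19,-3,-9)

-19,-3,-9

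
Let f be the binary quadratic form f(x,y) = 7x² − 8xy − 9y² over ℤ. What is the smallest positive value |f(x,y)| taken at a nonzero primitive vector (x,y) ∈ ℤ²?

descent: ρ → (-9,8,7)  [lands on river]
river: ρ → (7,6,-10)
river: ρ → (-10,14,3)
river: ρ → (3,16,-5)
river: ρ → (-5,14,6)
river: ρ → (6,10,-9)
closes: descent 1, river 6
min |a| on river = 3

3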